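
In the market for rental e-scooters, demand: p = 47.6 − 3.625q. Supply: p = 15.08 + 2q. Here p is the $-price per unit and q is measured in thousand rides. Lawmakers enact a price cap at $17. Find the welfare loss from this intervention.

Competitive equilibrium: 47.6 − 3.625q = 15.08 + 2q → q* = 5.7813, p* = 26.6427.
At the ceiling p = 17, quantity supplied = (17 − 15.08)/2 = 0.96.
Willingness to pay at q' = 0.96: 47.6 − 3.625·0.96 = 44.12.
Δq = 5.7813 − 0.96 = 4.8213; wedge = 44.12 − 17 = 27.12.
DWL = ½ × 4.8213 × 27.12 = $65.38 thousand.

$65.38 thousand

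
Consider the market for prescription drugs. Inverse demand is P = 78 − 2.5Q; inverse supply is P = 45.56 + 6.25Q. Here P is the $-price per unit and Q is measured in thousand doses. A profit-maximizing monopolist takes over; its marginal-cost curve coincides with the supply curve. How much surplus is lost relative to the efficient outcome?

$2.97 thousand

Competitive equilibrium: 78 − 2.5Q = 45.56 + 6.25Q → Q* = 3.7074, P* = 68.7314.
Marginal revenue: MR = 78 − 5Q. Set MR = MC: 78 − 5Q = 45.56 + 6.25Q → Q_m = 2.8836.
Price P_m = 78 − 2.5·2.8836 = 70.791; MC(Q_m) = 45.56 + 6.25·2.8836 = 63.5825.
Competitive Q* = 3.7074, so ΔQ = 0.8238; wedge = 70.791 − 63.5825 = 7.2085.
Deadweight loss = ½ × 0.8238 × 7.2085 = $2.97 thousand.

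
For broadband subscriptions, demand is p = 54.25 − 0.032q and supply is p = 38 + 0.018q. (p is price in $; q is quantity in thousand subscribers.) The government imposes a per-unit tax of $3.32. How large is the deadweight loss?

Competitive equilibrium: 54.25 − 0.032q = 38 + 0.018q → q* = 325, p* = 43.85.
With the tax, the buyer price exceeds the seller price by 3.32: (54.25 − 0.032q) − (38 + 0.018q) = 3.32 → q' = 258.6.
Δq = 325 − 258.6 = 66.4; the wedge equals the tax, 3.32.
Welfare loss = ½ × 66.4 × 3.32 = $110.224 thousand.

$110.224 thousand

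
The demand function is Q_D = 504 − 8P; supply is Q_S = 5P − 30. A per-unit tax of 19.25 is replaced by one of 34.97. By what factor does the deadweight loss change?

In inverse form: demand P = 63 − 0.125Q, supply P = 6 + 0.2Q.
Competitive equilibrium: 63 − 0.125Q = 6 + 0.2Q → Q* = 175.3846, P* = 41.0769.
For a per-unit tax t: ΔQ = t/0.325, so DWL = ½·t·(t/0.325) = t²/0.65.
At t = 19.25: DWL = 570.096. At t = 34.97: DWL = 1881.386.
Ratio = (34.97/19.25)² = 3.300.

3.300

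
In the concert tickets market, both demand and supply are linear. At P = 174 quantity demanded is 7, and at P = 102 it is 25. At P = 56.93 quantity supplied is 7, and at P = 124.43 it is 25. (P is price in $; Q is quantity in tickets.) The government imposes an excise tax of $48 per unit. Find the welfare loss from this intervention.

$148.65

Demand slope = (102 − 174)/(25 − 7) = −4, so P = 202 − 4Q.
Supply slope = (124.43 − 56.93)/(25 − 7) = 3.75, so P = 30.68 + 3.75Q.
Competitive equilibrium: 202 − 4Q = 30.68 + 3.75Q → Q* = 22.10581, P* = 113.57677.
With the tax, the buyer price exceeds the seller price by 48: (202 − 4Q) − (30.68 + 3.75Q) = 48 → Q' = 15.91226.
ΔQ = 22.10581 − 15.91226 = 6.19355; the wedge equals the tax, 48.
Welfare loss = ½ × 6.19355 × 48 = $148.65.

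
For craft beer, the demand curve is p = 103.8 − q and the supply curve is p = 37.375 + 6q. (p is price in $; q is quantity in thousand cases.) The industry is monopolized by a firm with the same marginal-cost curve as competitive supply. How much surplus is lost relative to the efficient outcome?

$4.92 thousand

Competitive equilibrium: 103.8 − q = 37.375 + 6q → q* = 9.4893, p* = 94.3107.
Marginal revenue: MR = 103.8 − 2q. Set MR = MC: 103.8 − 2q = 37.375 + 6q → q_m = 8.3031.
Price p_m = 103.8 − 1·8.3031 = 95.4969; MC(q_m) = 37.375 + 6·8.3031 = 87.1936.
Competitive q* = 9.4893, so Δq = 1.1862; wedge = 95.4969 − 87.1936 = 8.3033.
Deadweight loss = ½ × 1.1862 × 8.3033 = $4.92 thousand.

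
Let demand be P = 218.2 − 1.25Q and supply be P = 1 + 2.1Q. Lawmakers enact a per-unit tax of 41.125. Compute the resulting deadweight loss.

252.43

Competitive equilibrium: 218.2 − 1.25Q = 1 + 2.1Q → Q* = 64.8358, P* = 137.1552.
With the tax, the buyer price exceeds the seller price by 41.125: (218.2 − 1.25Q) − (1 + 2.1Q) = 41.125 → Q' = 52.5597.
ΔQ = 64.8358 − 52.5597 = 12.2761; the wedge equals the tax, 41.125.
DWL = ½ × 12.2761 × 41.125 = 252.43.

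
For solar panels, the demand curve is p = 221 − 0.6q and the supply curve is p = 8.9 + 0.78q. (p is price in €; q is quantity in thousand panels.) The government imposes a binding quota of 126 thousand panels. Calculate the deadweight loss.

€529.26 thousand

Competitive equilibrium: 221 − 0.6q = 8.9 + 0.78q → q* = 153.6957, p* = 128.7826.
At q = 126: demand price = 221 − 0.6·126 = 145.4; supply price = 8.9 + 0.78·126 = 107.18.
Δq = 153.6957 − 126 = 27.6957; wedge = 145.4 − 107.18 = 38.22.
Deadweight loss = ½ × 27.6957 × 38.22 = €529.26 thousand.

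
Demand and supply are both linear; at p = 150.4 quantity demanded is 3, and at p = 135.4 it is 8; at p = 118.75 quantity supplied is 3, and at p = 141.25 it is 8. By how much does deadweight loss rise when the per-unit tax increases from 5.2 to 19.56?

Demand slope = (135.4 − 150.4)/(8 − 3) = −3, so p = 159.4 − 3q.
Supply slope = (141.25 − 118.75)/(8 − 3) = 4.5, so p = 105.25 + 4.5q.
Competitive equilibrium: 159.4 − 3q = 105.25 + 4.5q → q* = 7.22, p* = 137.74.
For a per-unit tax t: Δq = t/7.5, so DWL = ½·t·(t/7.5) = t²/15.
At t = 5.2: DWL = 1.803. At t = 19.56: DWL = 25.506.
Increase = 25.506 − 1.803 = 23.70.

23.70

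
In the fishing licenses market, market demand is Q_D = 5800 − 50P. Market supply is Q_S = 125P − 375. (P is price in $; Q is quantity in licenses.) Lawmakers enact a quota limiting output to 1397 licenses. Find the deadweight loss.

In inverse form: demand P = 116 − 0.02Q, supply P = 3 + 0.008Q.
Competitive equilibrium: 116 − 0.02Q = 3 + 0.008Q → Q* = 4035.7143, P* = 35.2857.
At Q = 1397: demand price = 116 − 0.02·1397 = 88.06; supply price = 3 + 0.008·1397 = 14.176.
ΔQ = 4035.7143 − 1397 = 2638.7143; wedge = 88.06 − 14.176 = 73.884.
Deadweight loss = ½ × 2638.7143 × 73.884 = $97479.38.

$97479.38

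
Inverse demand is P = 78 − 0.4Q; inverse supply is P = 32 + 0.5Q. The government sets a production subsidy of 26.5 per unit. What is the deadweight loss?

Competitive equilibrium: 78 − 0.4Q = 32 + 0.5Q → Q* = 51.1111, P* = 57.5556.
The subsidy lowers effective supply by 26.5: P = 5.5 + 0.5Q.
New quantity: 78 − 0.4Q = 5.5 + 0.5Q → Q' = 80.5556.
Overproduction ΔQ = 80.5556 − 51.1111 = 29.4445; wedge = subsidy = 26.5.
DWL = ½ × 29.4445 × 26.5 = 390.14.

390.14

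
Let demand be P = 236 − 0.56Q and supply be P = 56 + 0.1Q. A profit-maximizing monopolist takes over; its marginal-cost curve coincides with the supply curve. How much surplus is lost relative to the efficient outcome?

5171.63

Competitive equilibrium: 236 − 0.56Q = 56 + 0.1Q → Q* = 272.7273, P* = 83.2727.
Marginal revenue: MR = 236 − 1.12Q. Set MR = MC: 236 − 1.12Q = 56 + 0.1Q → Q_m = 147.541.
Price P_m = 236 − 0.56·147.541 = 153.377; MC(Q_m) = 56 + 0.1·147.541 = 70.7541.
Competitive Q* = 272.7273, so ΔQ = 125.1863; wedge = 153.377 − 70.7541 = 82.6229.
Deadweight loss = ½ × 125.1863 × 82.6229 = 5171.63.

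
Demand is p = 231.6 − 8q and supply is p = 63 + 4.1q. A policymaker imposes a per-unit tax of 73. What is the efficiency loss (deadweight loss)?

Competitive equilibrium: 231.6 − 8q = 63 + 4.1q → q* = 13.9339, p* = 120.1289.
With the tax, the buyer price exceeds the seller price by 73: (231.6 − 8q) − (63 + 4.1q) = 73 → q' = 7.9008.
Δq = 13.9339 − 7.9008 = 6.0331; the wedge equals the tax, 73.
The triangle = ½ × 6.0331 × 73 = 220.21.

220.21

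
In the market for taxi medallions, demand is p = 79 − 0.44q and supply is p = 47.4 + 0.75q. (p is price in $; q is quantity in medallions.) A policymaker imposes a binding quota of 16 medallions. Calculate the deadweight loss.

$66.28

Competitive equilibrium: 79 − 0.44q = 47.4 + 0.75q → q* = 26.5546, p* = 67.316.
At q = 16: demand price = 79 − 0.44·16 = 71.96; supply price = 47.4 + 0.75·16 = 59.4.
Δq = 26.5546 − 16 = 10.5546; wedge = 71.96 − 59.4 = 12.56.
DWL = ½ × 10.5546 × 12.56 = $66.28.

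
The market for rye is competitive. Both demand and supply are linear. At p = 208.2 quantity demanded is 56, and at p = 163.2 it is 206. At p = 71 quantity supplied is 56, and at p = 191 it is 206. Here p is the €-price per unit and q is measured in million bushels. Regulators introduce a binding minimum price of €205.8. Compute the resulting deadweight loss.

€7493.89 million

Demand slope = (163.2 − 208.2)/(206 − 56) = −0.3, so p = 225 − 0.3q.
Supply slope = (191 − 71)/(206 − 56) = 0.8, so p = 26.2 + 0.8q.
Competitive equilibrium: 225 − 0.3q = 26.2 + 0.8q → q* = 180.7273, p* = 170.7818.
At the floor p = 205.8, quantity demanded = (225 − 205.8)/0.3 = 64.
Sellers' marginal cost at q' = 64: 26.2 + 0.8·64 = 77.4.
Δq = 180.7273 − 64 = 116.7273; wedge = 205.8 − 77.4 = 128.4.
The triangle = ½ × 116.7273 × 128.4 = €7493.89 million.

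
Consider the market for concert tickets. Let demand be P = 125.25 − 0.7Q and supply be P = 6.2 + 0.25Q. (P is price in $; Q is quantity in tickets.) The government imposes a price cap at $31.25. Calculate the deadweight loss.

$299.63

Competitive equilibrium: 125.25 − 0.7Q = 6.2 + 0.25Q → Q* = 125.3158, P* = 37.5289.
At the ceiling P = 31.25, quantity supplied = (31.25 − 6.2)/0.25 = 100.2.
Willingness to pay at Q' = 100.2: 125.25 − 0.7·100.2 = 55.11.
ΔQ = 125.3158 − 100.2 = 25.1158; wedge = 55.11 − 31.25 = 23.86.
Deadweight loss = ½ × 25.1158 × 23.86 = $299.63.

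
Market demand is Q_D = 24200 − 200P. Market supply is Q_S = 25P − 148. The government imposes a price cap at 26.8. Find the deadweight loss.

93208.09

In inverse form: demand P = 121 − 0.005Q, supply P = 5.92 + 0.04Q.
Competitive equilibrium: 121 − 0.005Q = 5.92 + 0.04Q → Q* = 2557.3333, P* = 108.2133.
At the ceiling P = 26.8, quantity supplied = (26.8 − 5.92)/0.04 = 522.
Willingness to pay at Q' = 522: 121 − 0.005·522 = 118.39.
ΔQ = 2557.3333 − 522 = 2035.3333; wedge = 118.39 − 26.8 = 91.59.
Welfare loss = ½ × 2035.3333 × 91.59 = 93208.09.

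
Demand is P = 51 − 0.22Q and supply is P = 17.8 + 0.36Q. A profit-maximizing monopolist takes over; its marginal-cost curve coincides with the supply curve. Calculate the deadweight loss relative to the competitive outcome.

Competitive equilibrium: 51 − 0.22Q = 17.8 + 0.36Q → Q* = 57.2414, P* = 38.4069.
Marginal revenue: MR = 51 − 0.44Q. Set MR = MC: 51 − 0.44Q = 17.8 + 0.36Q → Q_m = 41.5.
Price P_m = 51 − 0.22·41.5 = 41.87; MC(Q_m) = 17.8 + 0.36·41.5 = 32.74.
Competitive Q* = 57.2414, so ΔQ = 15.7414; wedge = 41.87 − 32.74 = 9.13.
Deadweight loss = ½ × 15.7414 × 9.13 = 71.86.

71.86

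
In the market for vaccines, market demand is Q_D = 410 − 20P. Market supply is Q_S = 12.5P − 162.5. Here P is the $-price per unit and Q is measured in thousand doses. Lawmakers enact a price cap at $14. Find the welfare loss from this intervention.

In inverse form: demand P = 20.5 − 0.05Q, supply P = 13 + 0.08Q.
Competitive equilibrium: 20.5 − 0.05Q = 13 + 0.08Q → Q* = 57.6923, P* = 17.6154.
At the ceiling P = 14, quantity supplied = (14 − 13)/0.08 = 12.5.
Willingness to pay at Q' = 12.5: 20.5 − 0.05·12.5 = 19.875.
ΔQ = 57.6923 − 12.5 = 45.1923; wedge = 19.875 − 14 = 5.875.
Welfare loss = ½ × 45.1923 × 5.875 = $132.75 thousand.

$132.75 thousand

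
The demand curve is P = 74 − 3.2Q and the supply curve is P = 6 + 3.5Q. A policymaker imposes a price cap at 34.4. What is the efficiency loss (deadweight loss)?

13.87

Competitive equilibrium: 74 − 3.2Q = 6 + 3.5Q → Q* = 10.1493, P* = 41.5224.
At the ceiling P = 34.4, quantity supplied = (34.4 − 6)/3.5 = 8.1143.
Willingness to pay at Q' = 8.1143: 74 − 3.2·8.1143 = 48.0342.
ΔQ = 10.1493 − 8.1143 = 2.035; wedge = 48.0342 − 34.4 = 13.6342.
Deadweight loss = ½ × 2.035 × 13.6342 = 13.87.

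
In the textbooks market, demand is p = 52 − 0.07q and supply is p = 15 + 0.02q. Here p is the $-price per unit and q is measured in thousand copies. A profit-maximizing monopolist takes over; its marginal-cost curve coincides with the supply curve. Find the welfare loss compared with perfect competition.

$1455.75 thousand

Competitive equilibrium: 52 − 0.07q = 15 + 0.02q → q* = 411.1111, p* = 23.2222.
Marginal revenue: MR = 52 − 0.14q. Set MR = MC: 52 − 0.14q = 15 + 0.02q → q_m = 231.25.
Price p_m = 52 − 0.07·231.25 = 35.8125; MC(q_m) = 15 + 0.02·231.25 = 19.625.
Competitive q* = 411.1111, so Δq = 179.8611; wedge = 35.8125 − 19.625 = 16.1875.
The triangle = ½ × 179.8611 × 16.1875 = $1455.75 thousand.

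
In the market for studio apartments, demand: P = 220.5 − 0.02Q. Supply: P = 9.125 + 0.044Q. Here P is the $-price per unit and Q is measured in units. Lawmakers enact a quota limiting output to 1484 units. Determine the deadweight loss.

Competitive equilibrium: 220.5 − 0.02Q = 9.125 + 0.044Q → Q* = 3302.7344, P* = 154.4453.
At Q = 1484: demand price = 220.5 − 0.02·1484 = 190.82; supply price = 9.125 + 0.044·1484 = 74.421.
ΔQ = 3302.7344 − 1484 = 1818.7344; wedge = 190.82 − 74.421 = 116.399.
The triangle = ½ × 1818.7344 × 116.399 = $105849.43.

$105849.43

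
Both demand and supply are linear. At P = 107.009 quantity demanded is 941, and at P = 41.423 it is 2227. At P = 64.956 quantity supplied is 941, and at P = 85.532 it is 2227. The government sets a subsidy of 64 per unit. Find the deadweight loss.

Demand slope = (41.423 − 107.009)/(2227 − 941) = −0.051, so P = 155 − 0.051Q.
Supply slope = (85.532 − 64.956)/(2227 − 941) = 0.016, so P = 49.9 + 0.016Q.
Competitive equilibrium: 155 − 0.051Q = 49.9 + 0.016Q → Q* = 1568.6567, P* = 74.9985.
The subsidy lowers effective supply by 64: P = 0.016Q − 14.1.
New quantity: 155 − 0.051Q = 0.016Q − 14.1 → Q' = 2523.8806.
Overproduction ΔQ = 2523.8806 − 1568.6567 = 955.2239; wedge = subsidy = 64.
DWL = ½ × 955.2239 × 64 = 30567.16.

30567.16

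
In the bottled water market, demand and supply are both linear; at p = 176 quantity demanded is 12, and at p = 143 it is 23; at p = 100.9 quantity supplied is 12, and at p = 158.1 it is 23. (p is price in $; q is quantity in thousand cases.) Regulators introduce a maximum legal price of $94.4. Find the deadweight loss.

Demand slope = (143 − 176)/(23 − 12) = −3, so p = 212 − 3q.
Supply slope = (158.1 − 100.9)/(23 − 12) = 5.2, so p = 38.5 + 5.2q.
Competitive equilibrium: 212 − 3q = 38.5 + 5.2q → q* = 21.1585, p* = 148.5244.
At the ceiling p = 94.4, quantity supplied = (94.4 − 38.5)/5.2 = 10.75.
Willingness to pay at q' = 10.75: 212 − 3·10.75 = 179.75.
Δq = 21.1585 − 10.75 = 10.4085; wedge = 179.75 − 94.4 = 85.35.
The triangle = ½ × 10.4085 × 85.35 = $444.18 thousand.

$444.18 thousand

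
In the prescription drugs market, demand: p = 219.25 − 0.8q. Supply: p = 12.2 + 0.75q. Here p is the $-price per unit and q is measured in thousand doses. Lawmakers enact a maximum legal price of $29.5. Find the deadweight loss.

$9465.34 thousand

Competitive equilibrium: 219.25 − 0.8q = 12.2 + 0.75q → q* = 133.58065, p* = 112.38548.
At the ceiling p = 29.5, quantity supplied = (29.5 − 12.2)/0.75 = 23.06667.
Willingness to pay at q' = 23.06667: 219.25 − 0.8·23.06667 = 200.79666.
Δq = 133.58065 − 23.06667 = 110.51398; wedge = 200.79666 − 29.5 = 171.29666.
DWL = ½ × 110.51398 × 171.29666 = $9465.34 thousand.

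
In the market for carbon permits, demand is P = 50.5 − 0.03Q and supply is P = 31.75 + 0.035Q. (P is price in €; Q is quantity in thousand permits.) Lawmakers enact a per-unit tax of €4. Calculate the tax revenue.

€907.69 thousand

Competitive equilibrium: 50.5 − 0.03Q = 31.75 + 0.035Q → Q* = 288.4615, P* = 41.8462.
With the tax, the buyer price exceeds the seller price by 4: (50.5 − 0.03Q) − (31.75 + 0.035Q) = 4 → Q' = 226.9231.
Tax revenue = 4 × 226.9231 = €907.69 thousand.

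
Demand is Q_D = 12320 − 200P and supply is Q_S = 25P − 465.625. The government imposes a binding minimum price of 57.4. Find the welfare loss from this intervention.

297.56

In inverse form: demand P = 61.6 − 0.005Q, supply P = 18.625 + 0.04Q.
Competitive equilibrium: 61.6 − 0.005Q = 18.625 + 0.04Q → Q* = 955, P* = 56.825.
At the floor P = 57.4, quantity demanded = (61.6 − 57.4)/0.005 = 840.
Sellers' marginal cost at Q' = 840: 18.625 + 0.04·840 = 52.225.
ΔQ = 955 − 840 = 115; wedge = 57.4 − 52.225 = 5.175.
The triangle = ½ × 115 × 5.175 = 297.56.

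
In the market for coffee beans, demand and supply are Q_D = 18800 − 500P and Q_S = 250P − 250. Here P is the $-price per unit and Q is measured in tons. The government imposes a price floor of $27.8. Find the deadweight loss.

$4320

In inverse form: demand P = 37.6 − 0.002Q, supply P = 1 + 0.004Q.
Competitive equilibrium: 37.6 − 0.002Q = 1 + 0.004Q → Q* = 6100, P* = 25.4.
At the floor P = 27.8, quantity demanded = (37.6 − 27.8)/0.002 = 4900.
Sellers' marginal cost at Q' = 4900: 1 + 0.004·4900 = 20.6.
ΔQ = 6100 − 4900 = 1200; wedge = 27.8 − 20.6 = 7.2.
DWL = ½ × 1200 × 7.2 = $4320.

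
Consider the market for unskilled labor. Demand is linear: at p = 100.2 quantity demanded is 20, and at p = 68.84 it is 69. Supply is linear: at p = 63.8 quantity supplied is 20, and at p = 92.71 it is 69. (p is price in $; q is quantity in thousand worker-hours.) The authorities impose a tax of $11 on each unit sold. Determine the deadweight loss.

Demand slope = (68.84 − 100.2)/(69 − 20) = −0.64, so p = 113 − 0.64q.
Supply slope = (92.71 − 63.8)/(69 − 20) = 0.59, so p = 52 + 0.59q.
Competitive equilibrium: 113 − 0.64q = 52 + 0.59q → q* = 49.5935, p* = 81.2602.
With the tax, the buyer price exceeds the seller price by 11: (113 − 0.64q) − (52 + 0.59q) = 11 → q' = 40.6504.
Δq = 49.5935 − 40.6504 = 8.9431; the wedge equals the tax, 11.
Deadweight loss = ½ × 8.9431 × 11 = $49.19 thousand.

$49.19 thousand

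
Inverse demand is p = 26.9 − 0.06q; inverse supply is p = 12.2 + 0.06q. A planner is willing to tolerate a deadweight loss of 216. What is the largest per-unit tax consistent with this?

7.2

Competitive equilibrium: 26.9 − 0.06q = 12.2 + 0.06q → q* = 122.5, p* = 19.55.
A tax t gives Δq = t/0.12 and wedge t, so DWL = t²/0.24.
t²/0.24 = 216 → t² = 51.84 → t = 7.2.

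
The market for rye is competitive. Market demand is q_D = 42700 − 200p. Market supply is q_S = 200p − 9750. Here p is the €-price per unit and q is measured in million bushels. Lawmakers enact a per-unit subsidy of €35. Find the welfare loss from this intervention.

€61250 million

In inverse form: demand p = 213.5 − 0.005q, supply p = 48.75 + 0.005q.
Competitive equilibrium: 213.5 − 0.005q = 48.75 + 0.005q → q* = 16475, p* = 131.125.
The subsidy lowers effective supply by 35: p = 13.75 + 0.005q.
New quantity: 213.5 − 0.005q = 13.75 + 0.005q → q' = 19975.
Overproduction Δq = 19975 − 16475 = 3500; wedge = subsidy = 35.
Deadweight loss = ½ × 3500 × 35 = €61250 million.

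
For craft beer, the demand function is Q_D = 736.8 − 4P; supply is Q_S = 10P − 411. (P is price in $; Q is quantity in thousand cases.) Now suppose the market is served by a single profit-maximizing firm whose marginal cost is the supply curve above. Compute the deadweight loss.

In inverse form: demand P = 184.2 − 0.25Q, supply P = 41.1 + 0.1Q.
Competitive equilibrium: 184.2 − 0.25Q = 41.1 + 0.1Q → Q* = 408.8571, P* = 81.9857.
Marginal revenue: MR = 184.2 − 0.5Q. Set MR = MC: 184.2 − 0.5Q = 41.1 + 0.1Q → Q_m = 238.5.
Price P_m = 184.2 − 0.25·238.5 = 124.575; MC(Q_m) = 41.1 + 0.1·238.5 = 64.95.
Competitive Q* = 408.8571, so ΔQ = 170.3571; wedge = 124.575 − 64.95 = 59.625.
Welfare loss = ½ × 170.3571 × 59.625 = $5078.77 thousand.

$5078.77 thousand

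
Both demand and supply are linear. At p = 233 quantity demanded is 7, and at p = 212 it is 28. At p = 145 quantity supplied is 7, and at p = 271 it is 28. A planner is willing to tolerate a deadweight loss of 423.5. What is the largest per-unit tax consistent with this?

77

Demand slope = (212 − 233)/(28 − 7) = −1, so p = 240 − q.
Supply slope = (271 − 145)/(28 − 7) = 6, so p = 103 + 6q.
Competitive equilibrium: 240 − q = 103 + 6q → q* = 19.5714, p* = 220.4286.
A tax t gives Δq = t/7 and wedge t, so DWL = t²/14.
t²/14 = 423.5 → t² = 5929 → t = 77.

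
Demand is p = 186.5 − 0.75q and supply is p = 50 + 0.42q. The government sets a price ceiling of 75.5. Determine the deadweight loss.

1831.44

Competitive equilibrium: 186.5 − 0.75q = 50 + 0.42q → q* = 116.6667, p* = 99.
At the ceiling p = 75.5, quantity supplied = (75.5 − 50)/0.42 = 60.7143.
Willingness to pay at q' = 60.7143: 186.5 − 0.75·60.7143 = 140.9643.
Δq = 116.6667 − 60.7143 = 55.9524; wedge = 140.9643 − 75.5 = 65.4643.
Welfare loss = ½ × 55.9524 × 65.4643 = 1831.44.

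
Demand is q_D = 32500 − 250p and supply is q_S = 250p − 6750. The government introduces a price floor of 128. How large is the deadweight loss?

612562.50

In inverse form: demand p = 130 − 0.004q, supply p = 27 + 0.004q.
Competitive equilibrium: 130 − 0.004q = 27 + 0.004q → q* = 12875, p* = 78.5.
At the floor p = 128, quantity demanded = (130 − 128)/0.004 = 500.
Sellers' marginal cost at q' = 500: 27 + 0.004·500 = 29.
Δq = 12875 − 500 = 12375; wedge = 128 − 29 = 99.
The triangle = ½ × 12375 × 99 = 612562.50.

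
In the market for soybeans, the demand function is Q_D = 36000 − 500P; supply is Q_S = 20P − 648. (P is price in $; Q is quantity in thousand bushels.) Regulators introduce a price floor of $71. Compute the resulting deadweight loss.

In inverse form: demand P = 72 − 0.002Q, supply P = 32.4 + 0.05Q.
Competitive equilibrium: 72 − 0.002Q = 32.4 + 0.05Q → Q* = 761.5385, P* = 70.4769.
At the floor P = 71, quantity demanded = (72 − 71)/0.002 = 500.
Sellers' marginal cost at Q' = 500: 32.4 + 0.05·500 = 57.4.
ΔQ = 761.5385 − 500 = 261.5385; wedge = 71 − 57.4 = 13.6.
Deadweight loss = ½ × 261.5385 × 13.6 = $1778.46 thousand.

$1778.46 thousand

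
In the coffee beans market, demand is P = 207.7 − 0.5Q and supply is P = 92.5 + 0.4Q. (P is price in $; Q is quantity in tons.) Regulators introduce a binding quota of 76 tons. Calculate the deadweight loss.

$1216.80

Competitive equilibrium: 207.7 − 0.5Q = 92.5 + 0.4Q → Q* = 128, P* = 143.7.
At Q = 76: demand price = 207.7 − 0.5·76 = 169.7; supply price = 92.5 + 0.4·76 = 122.9.
ΔQ = 128 − 76 = 52; wedge = 169.7 − 122.9 = 46.8.
Deadweight loss = ½ × 52 × 46.8 = $1216.80.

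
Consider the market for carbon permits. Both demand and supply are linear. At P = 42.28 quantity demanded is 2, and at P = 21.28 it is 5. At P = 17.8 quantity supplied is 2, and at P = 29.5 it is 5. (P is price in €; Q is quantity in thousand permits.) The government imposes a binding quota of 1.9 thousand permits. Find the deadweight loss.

€29.99 thousand

Demand slope = (21.28 − 42.28)/(5 − 2) = −7, so P = 56.28 − 7Q.
Supply slope = (29.5 − 17.8)/(5 − 2) = 3.9, so P = 10 + 3.9Q.
Competitive equilibrium: 56.28 − 7Q = 10 + 3.9Q → Q* = 4.2459, P* = 26.5589.
At Q = 1.9: demand price = 56.28 − 7·1.9 = 42.98; supply price = 10 + 3.9·1.9 = 17.41.
ΔQ = 4.2459 − 1.9 = 2.3459; wedge = 42.98 − 17.41 = 25.57.
Welfare loss = ½ × 2.3459 × 25.57 = €29.99 thousand.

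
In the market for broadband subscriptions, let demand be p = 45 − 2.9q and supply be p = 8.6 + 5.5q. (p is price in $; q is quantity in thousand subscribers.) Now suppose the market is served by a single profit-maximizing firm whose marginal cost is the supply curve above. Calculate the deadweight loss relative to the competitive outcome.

Competitive equilibrium: 45 − 2.9q = 8.6 + 5.5q → q* = 4.3333, p* = 32.4333.
Marginal revenue: MR = 45 − 5.8q. Set MR = MC: 45 − 5.8q = 8.6 + 5.5q → q_m = 3.2212.
Price p_m = 45 − 2.9·3.2212 = 35.6585; MC(q_m) = 8.6 + 5.5·3.2212 = 26.3166.
Competitive q* = 4.3333, so Δq = 1.1121; wedge = 35.6585 − 26.3166 = 9.3419.
DWL = ½ × 1.1121 × 9.3419 = $5.19 thousand.

$5.19 thousand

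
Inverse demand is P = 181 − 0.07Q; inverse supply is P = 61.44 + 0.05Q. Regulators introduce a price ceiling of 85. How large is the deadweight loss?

16545.90

Competitive equilibrium: 181 − 0.07Q = 61.44 + 0.05Q → Q* = 996.3333, P* = 111.2567.
At the ceiling P = 85, quantity supplied = (85 − 61.44)/0.05 = 471.2.
Willingness to pay at Q' = 471.2: 181 − 0.07·471.2 = 148.016.
ΔQ = 996.3333 − 471.2 = 525.1333; wedge = 148.016 − 85 = 63.016.
Deadweight loss = ½ × 525.1333 × 63.016 = 16545.90.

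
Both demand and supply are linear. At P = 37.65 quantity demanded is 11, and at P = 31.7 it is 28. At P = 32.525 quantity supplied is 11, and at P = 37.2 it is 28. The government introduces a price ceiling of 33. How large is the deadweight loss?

Demand slope = (31.7 − 37.65)/(28 − 11) = −0.35, so P = 41.5 − 0.35Q.
Supply slope = (37.2 − 32.525)/(28 − 11) = 0.275, so P = 29.5 + 0.275Q.
Competitive equilibrium: 41.5 − 0.35Q = 29.5 + 0.275Q → Q* = 19.2, P* = 34.78.
At the ceiling P = 33, quantity supplied = (33 − 29.5)/0.275 = 12.7273.
Willingness to pay at Q' = 12.7273: 41.5 − 0.35·12.7273 = 37.0454.
ΔQ = 19.2 − 12.7273 = 6.4727; wedge = 37.0454 − 33 = 4.0454.
The triangle = ½ × 6.4727 × 4.0454 = 13.09.

13.09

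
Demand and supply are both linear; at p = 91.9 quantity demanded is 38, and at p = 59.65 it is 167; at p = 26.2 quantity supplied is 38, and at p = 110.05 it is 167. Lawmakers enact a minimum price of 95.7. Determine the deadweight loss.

3500.658

Demand slope = (59.65 − 91.9)/(167 − 38) = −0.25, so p = 101.4 − 0.25q.
Supply slope = (110.05 − 26.2)/(167 − 38) = 0.65, so p = 1.5 + 0.65q.
Competitive equilibrium: 101.4 − 0.25q = 1.5 + 0.65q → q* = 111, p* = 73.65.
At the floor p = 95.7, quantity demanded = (101.4 − 95.7)/0.25 = 22.8.
Sellers' marginal cost at q' = 22.8: 1.5 + 0.65·22.8 = 16.32.
Δq = 111 − 22.8 = 88.2; wedge = 95.7 − 16.32 = 79.38.
The triangle = ½ × 88.2 × 79.38 = 3500.658.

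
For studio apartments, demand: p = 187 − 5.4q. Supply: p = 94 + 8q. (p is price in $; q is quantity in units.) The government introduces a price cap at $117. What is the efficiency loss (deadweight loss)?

Competitive equilibrium: 187 − 5.4q = 94 + 8q → q* = 6.9403, p* = 149.5224.
At the ceiling p = 117, quantity supplied = (117 − 94)/8 = 2.875.
Willingness to pay at q' = 2.875: 187 − 5.4·2.875 = 171.475.
Δq = 6.9403 − 2.875 = 4.0653; wedge = 171.475 − 117 = 54.475.
Deadweight loss = ½ × 4.0653 × 54.475 = $110.73.

$110.73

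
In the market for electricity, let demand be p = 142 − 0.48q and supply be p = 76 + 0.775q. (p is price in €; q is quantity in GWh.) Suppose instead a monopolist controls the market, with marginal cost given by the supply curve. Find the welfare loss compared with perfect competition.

Competitive equilibrium: 142 − 0.48q = 76 + 0.775q → q* = 52.5896, p* = 116.757.
Marginal revenue: MR = 142 − 0.96q. Set MR = MC: 142 − 0.96q = 76 + 0.775q → q_m = 38.0403.
Price p_m = 142 − 0.48·38.0403 = 123.7407; MC(q_m) = 76 + 0.775·38.0403 = 105.4812.
Competitive q* = 52.5896, so Δq = 14.5493; wedge = 123.7407 − 105.4812 = 18.2595.
Deadweight loss = ½ × 14.5493 × 18.2595 = €132.83.

€132.83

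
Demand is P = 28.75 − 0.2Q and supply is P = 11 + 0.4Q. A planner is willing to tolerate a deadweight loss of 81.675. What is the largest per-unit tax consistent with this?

Competitive equilibrium: 28.75 − 0.2Q = 11 + 0.4Q → Q* = 29.5833, P* = 22.8333.
A tax t gives ΔQ = t/0.6 and wedge t, so DWL = t²/1.2.
t²/1.2 = 81.675 → t² = 98.01 → t = 9.9.

9.9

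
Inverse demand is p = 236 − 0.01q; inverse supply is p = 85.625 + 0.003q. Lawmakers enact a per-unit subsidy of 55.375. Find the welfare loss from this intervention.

117938.10

Competitive equilibrium: 236 − 0.01q = 85.625 + 0.003q → q* = 11567.3077, p* = 120.3269.
The subsidy lowers effective supply by 55.375: p = 30.25 + 0.003q.
New quantity: 236 − 0.01q = 30.25 + 0.003q → q' = 15826.9231.
Overproduction Δq = 15826.9231 − 11567.3077 = 4259.6154; wedge = subsidy = 55.375.
DWL = ½ × 4259.6154 × 55.375 = 117938.10.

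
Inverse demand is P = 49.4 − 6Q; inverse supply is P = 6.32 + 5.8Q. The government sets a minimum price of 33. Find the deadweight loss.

Competitive equilibrium: 49.4 − 6Q = 6.32 + 5.8Q → Q* = 3.6508, P* = 27.4949.
At the floor P = 33, quantity demanded = (49.4 − 33)/6 = 2.7333.
Sellers' marginal cost at Q' = 2.7333: 6.32 + 5.8·2.7333 = 22.1731.
ΔQ = 3.6508 − 2.7333 = 0.9175; wedge = 33 − 22.1731 = 10.8269.
Welfare loss = ½ × 0.9175 × 10.8269 = 4.97.

4.97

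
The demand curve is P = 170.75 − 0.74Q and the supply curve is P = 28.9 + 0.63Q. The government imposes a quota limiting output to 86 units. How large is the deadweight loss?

Competitive equilibrium: 170.75 − 0.74Q = 28.9 + 0.63Q → Q* = 103.5401, P* = 94.1303.
At Q = 86: demand price = 170.75 − 0.74·86 = 107.11; supply price = 28.9 + 0.63·86 = 83.08.
ΔQ = 103.5401 − 86 = 17.5401; wedge = 107.11 − 83.08 = 24.03.
DWL = ½ × 17.5401 × 24.03 = 210.74.

210.74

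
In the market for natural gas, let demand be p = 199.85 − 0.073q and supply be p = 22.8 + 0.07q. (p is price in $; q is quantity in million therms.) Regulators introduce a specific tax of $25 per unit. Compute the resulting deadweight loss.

Competitive equilibrium: 199.85 − 0.073q = 22.8 + 0.07q → q* = 1238.11189, p* = 109.46783.
With the tax, the buyer price exceeds the seller price by 25: (199.85 − 0.073q) − (22.8 + 0.07q) = 25 → q' = 1063.28671.
Δq = 1238.11189 − 1063.28671 = 174.82518; the wedge equals the tax, 25.
The triangle = ½ × 174.82518 × 25 = $2185.31 million.

$2185.31 million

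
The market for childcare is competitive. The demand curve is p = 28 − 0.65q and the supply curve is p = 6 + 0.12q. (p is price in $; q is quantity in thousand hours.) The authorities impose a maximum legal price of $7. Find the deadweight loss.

$157.69 thousand

Competitive equilibrium: 28 − 0.65q = 6 + 0.12q → q* = 28.5714, p* = 9.4286.
At the ceiling p = 7, quantity supplied = (7 − 6)/0.12 = 8.3333.
Willingness to pay at q' = 8.3333: 28 − 0.65·8.3333 = 22.5834.
Δq = 28.5714 − 8.3333 = 20.2381; wedge = 22.5834 − 7 = 15.5834.
Deadweight loss = ½ × 20.2381 × 15.5834 = $157.69 thousand.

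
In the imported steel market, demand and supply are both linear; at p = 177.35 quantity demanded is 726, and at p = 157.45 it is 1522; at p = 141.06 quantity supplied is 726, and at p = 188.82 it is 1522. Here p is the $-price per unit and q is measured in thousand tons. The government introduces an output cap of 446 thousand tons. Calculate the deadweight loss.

$21240.05 thousand

Demand slope = (157.45 − 177.35)/(1522 − 726) = −0.025, so p = 195.5 − 0.025q.
Supply slope = (188.82 − 141.06)/(1522 − 726) = 0.06, so p = 97.5 + 0.06q.
Competitive equilibrium: 195.5 − 0.025q = 97.5 + 0.06q → q* = 1152.9412, p* = 166.6765.
At q = 446: demand price = 195.5 − 0.025·446 = 184.35; supply price = 97.5 + 0.06·446 = 124.26.
Δq = 1152.9412 − 446 = 706.9412; wedge = 184.35 − 124.26 = 60.09.
DWL = ½ × 706.9412 × 60.09 = $21240.05 thousand.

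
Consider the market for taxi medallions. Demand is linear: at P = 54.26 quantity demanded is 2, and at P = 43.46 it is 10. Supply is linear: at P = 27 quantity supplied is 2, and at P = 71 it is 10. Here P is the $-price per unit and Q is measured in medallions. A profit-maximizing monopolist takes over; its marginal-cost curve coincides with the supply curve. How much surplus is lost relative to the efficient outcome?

Demand slope = (43.46 − 54.26)/(10 − 2) = −1.35, so P = 56.96 − 1.35Q.
Supply slope = (71 − 27)/(10 − 2) = 5.5, so P = 16 + 5.5Q.
Competitive equilibrium: 56.96 − 1.35Q = 16 + 5.5Q → Q* = 5.9796, P* = 48.8876.
Marginal revenue: MR = 56.96 − 2.7Q. Set MR = MC: 56.96 − 2.7Q = 16 + 5.5Q → Q_m = 4.9951.
Price P_m = 56.96 − 1.35·4.9951 = 50.2166; MC(Q_m) = 16 + 5.5·4.9951 = 43.4731.
Competitive Q* = 5.9796, so ΔQ = 0.9845; wedge = 50.2166 − 43.4731 = 6.7435.
DWL = ½ × 0.9845 × 6.7435 = $3.32.

$3.32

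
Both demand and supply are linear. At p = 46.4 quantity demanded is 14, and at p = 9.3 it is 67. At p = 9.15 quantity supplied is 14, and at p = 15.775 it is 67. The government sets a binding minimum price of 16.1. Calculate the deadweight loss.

1.44

Demand slope = (9.3 − 46.4)/(67 − 14) = −0.7, so p = 56.2 − 0.7q.
Supply slope = (15.775 − 9.15)/(67 − 14) = 0.125, so p = 7.4 + 0.125q.
Competitive equilibrium: 56.2 − 0.7q = 7.4 + 0.125q → q* = 59.1515, p* = 14.7939.
At the floor p = 16.1, quantity demanded = (56.2 − 16.1)/0.7 = 57.2857.
Sellers' marginal cost at q' = 57.2857: 7.4 + 0.125·57.2857 = 14.5607.
Δq = 59.1515 − 57.2857 = 1.8658; wedge = 16.1 − 14.5607 = 1.5393.
DWL = ½ × 1.8658 × 1.5393 = 1.44.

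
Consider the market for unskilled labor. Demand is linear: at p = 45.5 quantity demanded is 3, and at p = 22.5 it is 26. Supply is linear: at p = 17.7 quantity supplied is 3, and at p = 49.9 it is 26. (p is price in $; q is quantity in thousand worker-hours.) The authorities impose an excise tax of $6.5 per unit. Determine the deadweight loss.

Demand slope = (22.5 − 45.5)/(26 − 3) = −1, so p = 48.5 − q.
Supply slope = (49.9 − 17.7)/(26 − 3) = 1.4, so p = 13.5 + 1.4q.
Competitive equilibrium: 48.5 − q = 13.5 + 1.4q → q* = 14.5833, p* = 33.9167.
With the tax, the buyer price exceeds the seller price by 6.5: (48.5 − q) − (13.5 + 1.4q) = 6.5 → q' = 11.875.
Δq = 14.5833 − 11.875 = 2.7083; the wedge equals the tax, 6.5.
DWL = ½ × 2.7083 × 6.5 = $8.80 thousand.

$8.80 thousand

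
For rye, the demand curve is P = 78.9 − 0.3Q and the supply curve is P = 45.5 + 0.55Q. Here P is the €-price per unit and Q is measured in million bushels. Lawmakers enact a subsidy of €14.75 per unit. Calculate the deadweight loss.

€127.98 million

Competitive equilibrium: 78.9 − 0.3Q = 45.5 + 0.55Q → Q* = 39.2941, P* = 67.1118.
The subsidy lowers effective supply by 14.75: P = 30.75 + 0.55Q.
New quantity: 78.9 − 0.3Q = 30.75 + 0.55Q → Q' = 56.6471.
Overproduction ΔQ = 56.6471 − 39.2941 = 17.353; wedge = subsidy = 14.75.
The triangle = ½ × 17.353 × 14.75 = €127.98 million.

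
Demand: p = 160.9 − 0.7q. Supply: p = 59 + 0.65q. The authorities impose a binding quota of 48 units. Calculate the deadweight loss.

Competitive equilibrium: 160.9 − 0.7q = 59 + 0.65q → q* = 75.4815, p* = 108.063.
At q = 48: demand price = 160.9 − 0.7·48 = 127.3; supply price = 59 + 0.65·48 = 90.2.
Δq = 75.4815 − 48 = 27.4815; wedge = 127.3 − 90.2 = 37.1.
DWL = ½ × 27.4815 × 37.1 = 509.78.

509.78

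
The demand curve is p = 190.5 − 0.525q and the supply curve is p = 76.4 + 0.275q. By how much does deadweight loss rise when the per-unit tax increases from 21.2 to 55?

1609.725

Competitive equilibrium: 190.5 − 0.525q = 76.4 + 0.275q → q* = 142.625, p* = 115.6219.
For a per-unit tax t: Δq = t/0.8, so DWL = ½·t·(t/0.8) = t²/1.6.
At t = 21.2: DWL = 280.9. At t = 55: DWL = 1890.625.
Increase = 1890.625 − 280.9 = 1609.725.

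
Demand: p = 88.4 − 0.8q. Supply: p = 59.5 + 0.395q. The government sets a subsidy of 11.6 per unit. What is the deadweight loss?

Competitive equilibrium: 88.4 − 0.8q = 59.5 + 0.395q → q* = 24.1841, p* = 69.0527.
The subsidy lowers effective supply by 11.6: p = 47.9 + 0.395q.
New quantity: 88.4 − 0.8q = 47.9 + 0.395q → q' = 33.8912.
Overproduction Δq = 33.8912 − 24.1841 = 9.7071; wedge = subsidy = 11.6.
The triangle = ½ × 9.7071 × 11.6 = 56.30.

56.30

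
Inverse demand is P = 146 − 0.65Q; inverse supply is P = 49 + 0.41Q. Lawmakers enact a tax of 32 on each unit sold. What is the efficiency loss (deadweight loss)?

Competitive equilibrium: 146 − 0.65Q = 49 + 0.41Q → Q* = 91.5094, P* = 86.5189.
With the tax, the buyer price exceeds the seller price by 32: (146 − 0.65Q) − (49 + 0.41Q) = 32 → Q' = 61.3208.
ΔQ = 91.5094 − 61.3208 = 30.1886; the wedge equals the tax, 32.
DWL = ½ × 30.1886 × 32 = 483.02.

483.02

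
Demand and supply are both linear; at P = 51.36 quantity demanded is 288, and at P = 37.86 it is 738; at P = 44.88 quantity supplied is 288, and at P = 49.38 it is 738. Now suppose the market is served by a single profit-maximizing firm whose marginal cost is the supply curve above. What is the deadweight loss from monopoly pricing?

743.88

Demand slope = (37.86 − 51.36)/(738 − 288) = −0.03, so P = 60 − 0.03Q.
Supply slope = (49.38 − 44.88)/(738 − 288) = 0.01, so P = 42 + 0.01Q.
Competitive equilibrium: 60 − 0.03Q = 42 + 0.01Q → Q* = 450, P* = 46.5.
Marginal revenue: MR = 60 − 0.06Q. Set MR = MC: 60 − 0.06Q = 42 + 0.01Q → Q_m = 257.1429.
Price P_m = 60 − 0.03·257.1429 = 52.2857; MC(Q_m) = 42 + 0.01·257.1429 = 44.5714.
Competitive Q* = 450, so ΔQ = 192.8571; wedge = 52.2857 − 44.5714 = 7.7143.
The triangle = ½ × 192.8571 × 7.7143 = 743.88.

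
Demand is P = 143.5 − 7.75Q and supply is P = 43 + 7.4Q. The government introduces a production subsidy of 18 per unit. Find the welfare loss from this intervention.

10.69

Competitive equilibrium: 143.5 − 7.75Q = 43 + 7.4Q → Q* = 6.6337, P* = 92.0891.
The subsidy lowers effective supply by 18: P = 25 + 7.4Q.
New quantity: 143.5 − 7.75Q = 25 + 7.4Q → Q' = 7.8218.
Overproduction ΔQ = 7.8218 − 6.6337 = 1.1881; wedge = subsidy = 18.
Welfare loss = ½ × 1.1881 × 18 = 10.69.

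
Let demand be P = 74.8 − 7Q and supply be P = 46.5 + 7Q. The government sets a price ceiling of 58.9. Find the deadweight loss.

0.44

Competitive equilibrium: 74.8 − 7Q = 46.5 + 7Q → Q* = 2.0214, P* = 60.65.
At the ceiling P = 58.9, quantity supplied = (58.9 − 46.5)/7 = 1.7714.
Willingness to pay at Q' = 1.7714: 74.8 − 7·1.7714 = 62.4002.
ΔQ = 2.0214 − 1.7714 = 0.25; wedge = 62.4002 − 58.9 = 3.5002.
Deadweight loss = ½ × 0.25 × 3.5002 = 0.44.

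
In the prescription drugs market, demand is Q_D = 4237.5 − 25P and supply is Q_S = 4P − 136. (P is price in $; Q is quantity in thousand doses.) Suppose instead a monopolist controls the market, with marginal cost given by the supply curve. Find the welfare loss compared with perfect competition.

$465.10 thousand

In inverse form: demand P = 169.5 − 0.04Q, supply P = 34 + 0.25Q.
Competitive equilibrium: 169.5 − 0.04Q = 34 + 0.25Q → Q* = 467.2414, P* = 150.8103.
Marginal revenue: MR = 169.5 − 0.08Q. Set MR = MC: 169.5 − 0.08Q = 34 + 0.25Q → Q_m = 410.6061.
Price P_m = 169.5 − 0.04·410.6061 = 153.0758; MC(Q_m) = 34 + 0.25·410.6061 = 136.6515.
Competitive Q* = 467.2414, so ΔQ = 56.6353; wedge = 153.0758 − 136.6515 = 16.4243.
DWL = ½ × 56.6353 × 16.4243 = $465.10 thousand.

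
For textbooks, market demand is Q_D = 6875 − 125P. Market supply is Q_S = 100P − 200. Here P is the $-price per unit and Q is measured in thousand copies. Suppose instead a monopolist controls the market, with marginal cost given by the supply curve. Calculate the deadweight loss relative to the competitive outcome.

$7387.25 thousand

In inverse form: demand P = 55 − 0.008Q, supply P = 2 + 0.01Q.
Competitive equilibrium: 55 − 0.008Q = 2 + 0.01Q → Q* = 2944.4444, P* = 31.4444.
Marginal revenue: MR = 55 − 0.016Q. Set MR = MC: 55 − 0.016Q = 2 + 0.01Q → Q_m = 2038.4615.
Price P_m = 55 − 0.008·2038.4615 = 38.6923; MC(Q_m) = 2 + 0.01·2038.4615 = 22.3846.
Competitive Q* = 2944.4444, so ΔQ = 905.9829; wedge = 38.6923 − 22.3846 = 16.3077.
Deadweight loss = ½ × 905.9829 × 16.3077 = $7387.25 thousand.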